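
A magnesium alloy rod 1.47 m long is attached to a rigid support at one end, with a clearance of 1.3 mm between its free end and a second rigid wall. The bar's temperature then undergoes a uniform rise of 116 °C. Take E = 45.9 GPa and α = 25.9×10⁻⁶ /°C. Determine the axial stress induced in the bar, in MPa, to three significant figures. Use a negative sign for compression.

Free thermal expansion αLΔT = 25.9e-6 · 1470 · 116 = 4.416 mm.
The walls engage after the gap closes; constrained expansion = 4.416 − 1.3 = 3.116 mm.
The walls impose strain ε = −(3.116)/1470 = -2.1200e-03; σ = Eε = 45900 · -2.1200e-03 = -97.31 MPa.

-97.3 MPa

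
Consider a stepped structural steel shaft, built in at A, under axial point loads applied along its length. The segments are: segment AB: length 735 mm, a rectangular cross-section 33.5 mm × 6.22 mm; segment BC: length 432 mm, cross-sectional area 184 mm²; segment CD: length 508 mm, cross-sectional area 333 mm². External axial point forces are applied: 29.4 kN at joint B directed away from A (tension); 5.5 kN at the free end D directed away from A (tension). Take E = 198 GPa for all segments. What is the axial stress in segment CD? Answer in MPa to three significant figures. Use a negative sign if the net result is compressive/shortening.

Internal axial forces (sectioning from the free end, tension +): N_CD = 5.5 kN, N_BC = 5.5 kN, N_AB = 34.9 kN.
σ_CD = N_CD/A_CD = 5500/333 = 16.52 MPa.

16.5 MPa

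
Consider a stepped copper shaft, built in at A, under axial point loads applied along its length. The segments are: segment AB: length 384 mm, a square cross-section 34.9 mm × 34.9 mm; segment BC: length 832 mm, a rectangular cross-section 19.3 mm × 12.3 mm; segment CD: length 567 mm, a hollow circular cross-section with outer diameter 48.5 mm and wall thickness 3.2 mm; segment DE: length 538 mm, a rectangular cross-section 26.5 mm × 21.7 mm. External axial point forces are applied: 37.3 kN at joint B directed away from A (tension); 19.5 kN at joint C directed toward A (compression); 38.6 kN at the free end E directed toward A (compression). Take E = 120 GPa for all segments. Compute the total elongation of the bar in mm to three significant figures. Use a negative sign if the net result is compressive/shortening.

-2.45 mm

Internal axial forces (sectioning from the free end, tension +): N_DE = -38.6 kN, N_CD = -38.6 kN, N_BC = -58.1 kN, N_AB = -20.8 kN.
A_AB = 1218 mm².
A_BC = 237.4 mm².
A_CD = 455.4 mm².
A_DE = 575 mm².
δ_AB = -20800·384/(1218·120000) = -0.05465 mm
δ_BC = -58100·832/(237.4·120000) = -1.697 mm
δ_CD = -38600·567/(455.4·120000) = -0.4005 mm
δ_DE = -38600·538/(575·120000) = -0.3009 mm
δ = Σδ_i = -2.453 mm.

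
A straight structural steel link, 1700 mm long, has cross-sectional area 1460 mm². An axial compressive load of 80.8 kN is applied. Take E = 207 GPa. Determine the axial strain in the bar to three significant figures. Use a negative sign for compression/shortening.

-2.67e-04

σ = N/A = -55.34 MPa; ε = σ/E = -55.34/207000 = -2.674e-04.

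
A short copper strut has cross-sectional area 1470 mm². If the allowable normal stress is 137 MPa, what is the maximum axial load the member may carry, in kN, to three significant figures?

201 kN

P_max = σ_allow · A = 137 · 1470 = 201400 N = 201.4 kN.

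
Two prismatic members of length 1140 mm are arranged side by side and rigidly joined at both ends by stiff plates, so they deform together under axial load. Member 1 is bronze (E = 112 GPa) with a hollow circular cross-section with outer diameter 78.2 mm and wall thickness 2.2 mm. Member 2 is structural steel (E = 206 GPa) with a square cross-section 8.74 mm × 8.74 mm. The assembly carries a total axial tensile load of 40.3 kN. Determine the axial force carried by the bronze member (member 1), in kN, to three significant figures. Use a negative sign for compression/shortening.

31.8 kN

A_1 = 525.3 mm².
A_2 = 76.39 mm².
Equal strain + equilibrium ⇒ each member carries load in proportion to AE: A₁E₁ = 58830000 N, A₂E₂ = 15740000 N, ΣAE = 74570000 N.
F₁ = P·A₁E₁/ΣAE = 40300·58830000/74570000 = 31800 N.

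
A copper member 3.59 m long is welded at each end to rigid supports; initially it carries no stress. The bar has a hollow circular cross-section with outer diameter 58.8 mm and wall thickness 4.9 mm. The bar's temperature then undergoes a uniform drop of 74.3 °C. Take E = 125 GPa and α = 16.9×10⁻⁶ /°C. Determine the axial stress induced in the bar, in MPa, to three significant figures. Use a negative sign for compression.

Free thermal expansion αLΔT = 16.9e-6 · 3590 · -74.3 = -4.508 mm.
The walls impose strain ε = −(-4.508)/3590 = 1.2557e-03; σ = Eε = 125000 · 1.2557e-03 = 157 MPa.

157 MPa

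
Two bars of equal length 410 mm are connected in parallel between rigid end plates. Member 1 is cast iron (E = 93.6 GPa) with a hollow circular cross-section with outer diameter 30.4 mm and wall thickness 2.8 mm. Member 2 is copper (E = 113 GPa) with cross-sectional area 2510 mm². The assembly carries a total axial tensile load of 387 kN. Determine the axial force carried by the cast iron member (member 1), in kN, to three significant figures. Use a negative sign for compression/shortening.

A_1 = 242.8 mm².
Equal strain + equilibrium ⇒ each member carries load in proportion to AE: A₁E₁ = 22720000 N, A₂E₂ = 283600000 N, ΣAE = 306400000 N.
F₁ = P·A₁E₁/ΣAE = 387000·22720000/306400000 = 28710 N.

28.7 kN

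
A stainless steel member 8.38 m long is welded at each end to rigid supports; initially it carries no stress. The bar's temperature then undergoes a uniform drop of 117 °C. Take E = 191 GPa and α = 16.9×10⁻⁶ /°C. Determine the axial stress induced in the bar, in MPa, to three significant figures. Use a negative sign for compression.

378 MPa

Free thermal expansion αLΔT = 16.9e-6 · 8380 · -117 = -16.57 mm.
The walls impose strain ε = −(-16.57)/8380 = 1.9773e-03; σ = Eε = 191000 · 1.9773e-03 = 377.7 MPa.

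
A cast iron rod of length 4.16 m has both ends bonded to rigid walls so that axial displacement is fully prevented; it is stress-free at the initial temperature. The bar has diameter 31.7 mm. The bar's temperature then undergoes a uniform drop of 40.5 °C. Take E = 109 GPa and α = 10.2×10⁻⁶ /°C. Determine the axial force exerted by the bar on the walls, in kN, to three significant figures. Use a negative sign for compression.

Free thermal expansion αLΔT = 10.2e-6 · 4160 · -40.5 = -1.718 mm.
The walls impose strain ε = −(-1.718)/4160 = 4.1310e-04; σ = Eε = 109000 · 4.1310e-04 = 45.03 MPa.
Wall reaction R = σ·A = 45.03·789.2 = 35540 N = 35.54 kN.

35.5 kN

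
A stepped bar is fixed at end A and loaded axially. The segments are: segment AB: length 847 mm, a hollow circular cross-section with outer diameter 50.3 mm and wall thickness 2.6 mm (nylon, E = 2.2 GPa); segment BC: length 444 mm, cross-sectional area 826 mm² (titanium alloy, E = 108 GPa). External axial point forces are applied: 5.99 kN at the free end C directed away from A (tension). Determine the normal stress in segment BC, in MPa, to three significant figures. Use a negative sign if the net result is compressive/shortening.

Internal axial forces (sectioning from the free end, tension +): N_BC = 5.99 kN, N_AB = 5.99 kN.
σ_BC = N_BC/A_BC = 5990/826 = 7.252 MPa.

7.25 MPa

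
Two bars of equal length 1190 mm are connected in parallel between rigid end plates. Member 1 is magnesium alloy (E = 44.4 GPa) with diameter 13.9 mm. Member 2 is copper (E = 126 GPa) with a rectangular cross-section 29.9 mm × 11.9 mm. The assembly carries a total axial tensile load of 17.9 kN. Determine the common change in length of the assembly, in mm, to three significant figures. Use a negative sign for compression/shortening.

A_1 = 151.7 mm².
A_2 = 355.8 mm².
Equal strain + equilibrium ⇒ each member carries load in proportion to AE: A₁E₁ = 6738000 N, A₂E₂ = 44830000 N, ΣAE = 51570000 N.
δ = PL/ΣAE = 17900·1190/51570000 = 0.4131 mm.

0.413 mm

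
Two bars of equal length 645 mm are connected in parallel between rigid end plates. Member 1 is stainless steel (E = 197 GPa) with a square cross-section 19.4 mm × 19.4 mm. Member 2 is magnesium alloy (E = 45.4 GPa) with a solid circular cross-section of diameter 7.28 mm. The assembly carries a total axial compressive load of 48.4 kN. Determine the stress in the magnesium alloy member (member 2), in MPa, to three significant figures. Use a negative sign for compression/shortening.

-28.9 MPa

A_1 = 376.4 mm².
A_2 = 41.62 mm².
Equal strain + equilibrium ⇒ each member carries load in proportion to AE: A₁E₁ = 74140000 N, A₂E₂ = 1890000 N, ΣAE = 76030000 N.
σ₂ = P·E₂/ΣAE = -48400·45400/76030000 = -28.9 MPa.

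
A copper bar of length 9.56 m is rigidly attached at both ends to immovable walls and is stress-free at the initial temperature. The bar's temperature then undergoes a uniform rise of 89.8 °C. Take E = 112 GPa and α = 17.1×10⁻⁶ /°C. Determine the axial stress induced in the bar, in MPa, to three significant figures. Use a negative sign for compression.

-172 MPa

Free thermal expansion αLΔT = 17.1e-6 · 9560 · 89.8 = 14.68 mm.
The walls impose strain ε = −(14.68)/9560 = -1.5356e-03; σ = Eε = 112000 · -1.5356e-03 = -172 MPa.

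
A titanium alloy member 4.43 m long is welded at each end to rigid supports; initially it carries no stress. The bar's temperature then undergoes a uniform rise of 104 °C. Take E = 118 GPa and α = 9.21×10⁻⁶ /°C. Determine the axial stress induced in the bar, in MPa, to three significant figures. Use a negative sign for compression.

Free thermal expansion αLΔT = 9.21e-6 · 4430 · 104 = 4.243 mm.
The walls impose strain ε = −(4.243)/4430 = -9.5784e-04; σ = Eε = 118000 · -9.5784e-04 = -113 MPa.

-113 MPa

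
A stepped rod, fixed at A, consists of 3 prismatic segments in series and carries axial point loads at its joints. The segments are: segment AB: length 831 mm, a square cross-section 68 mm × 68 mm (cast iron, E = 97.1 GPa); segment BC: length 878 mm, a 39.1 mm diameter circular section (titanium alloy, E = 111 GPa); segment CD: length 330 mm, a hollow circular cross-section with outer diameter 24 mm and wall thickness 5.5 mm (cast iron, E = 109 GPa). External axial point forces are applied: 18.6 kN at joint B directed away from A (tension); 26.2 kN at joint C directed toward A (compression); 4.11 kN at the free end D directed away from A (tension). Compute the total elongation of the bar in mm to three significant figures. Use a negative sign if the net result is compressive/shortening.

Internal axial forces (sectioning from the free end, tension +): N_CD = 4.11 kN, N_BC = -22.09 kN, N_AB = -3.49 kN.
A_AB = 4624 mm².
A_BC = 1201 mm².
A_CD = 319.7 mm².
δ_AB = -3490·831/(4624·97100) = -0.006459 mm
δ_BC = -22090·878/(1201·111000) = -0.1455 mm
δ_CD = 4110·330/(319.7·109000) = 0.03893 mm
δ = Σδ_i = -0.1131 mm.

-0.113 mm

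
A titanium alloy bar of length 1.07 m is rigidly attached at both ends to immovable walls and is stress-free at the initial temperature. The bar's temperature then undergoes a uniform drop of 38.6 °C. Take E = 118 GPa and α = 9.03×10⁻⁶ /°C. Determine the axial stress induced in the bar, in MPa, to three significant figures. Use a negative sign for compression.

41.1 MPa

Free thermal expansion αLΔT = 9.03e-6 · 1070 · -38.6 = -0.373 mm.
The walls impose strain ε = −(-0.373)/1070 = 3.4856e-04; σ = Eε = 118000 · 3.4856e-04 = 41.13 MPa.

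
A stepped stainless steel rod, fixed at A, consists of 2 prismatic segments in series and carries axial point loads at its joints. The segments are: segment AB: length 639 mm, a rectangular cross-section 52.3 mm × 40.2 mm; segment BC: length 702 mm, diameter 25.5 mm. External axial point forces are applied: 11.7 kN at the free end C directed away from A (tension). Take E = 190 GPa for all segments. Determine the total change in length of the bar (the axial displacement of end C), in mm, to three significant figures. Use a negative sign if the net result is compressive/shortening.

0.103 mm

Internal axial forces (sectioning from the free end, tension +): N_BC = 11.7 kN, N_AB = 11.7 kN.
A_AB = 2102 mm².
A_BC = 510.7 mm².
δ_AB = 11700·639/(2102·190000) = 0.01872 mm
δ_BC = 11700·702/(510.7·190000) = 0.08464 mm
δ = Σδ_i = 0.1034 mm.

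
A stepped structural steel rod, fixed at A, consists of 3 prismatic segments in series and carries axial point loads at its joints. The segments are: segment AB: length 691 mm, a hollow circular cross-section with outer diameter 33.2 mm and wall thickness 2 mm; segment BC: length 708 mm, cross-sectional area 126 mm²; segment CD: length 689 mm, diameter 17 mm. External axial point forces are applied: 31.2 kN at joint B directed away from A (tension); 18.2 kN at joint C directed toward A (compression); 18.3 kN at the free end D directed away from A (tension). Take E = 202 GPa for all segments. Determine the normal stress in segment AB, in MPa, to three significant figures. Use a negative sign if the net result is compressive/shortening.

Internal axial forces (sectioning from the free end, tension +): N_CD = 18.3 kN, N_BC = 0.1 kN, N_AB = 31.3 kN.
A_AB = 196 mm².
σ_AB = N_AB/A_AB = 31300/196 = 159.7 MPa.

160 MPa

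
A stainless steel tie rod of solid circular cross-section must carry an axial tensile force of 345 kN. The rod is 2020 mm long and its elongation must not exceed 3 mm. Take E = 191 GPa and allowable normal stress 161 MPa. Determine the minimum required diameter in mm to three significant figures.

Required area A ≥ P/σ_allow = 345000/161 = 2143 mm².
For a solid circular section, d ≥ √(4A/π) = 52.23 mm.
Elongation limit: A ≥ PL/(Eδ_allow) = 345000·2020/(191000·3) = 1216 mm² ⇒ d ≥ 39.35 mm.
The stress limit governs.

52.2 mm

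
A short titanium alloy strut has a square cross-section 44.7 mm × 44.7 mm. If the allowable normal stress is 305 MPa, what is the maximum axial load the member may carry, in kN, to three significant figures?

A = 1998 mm².
P_max = σ_allow · A = 305 · 1998 = 609400 N = 609.4 kN.

609 kN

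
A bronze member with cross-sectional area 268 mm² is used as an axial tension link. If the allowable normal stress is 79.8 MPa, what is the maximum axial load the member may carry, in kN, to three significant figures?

21.4 kN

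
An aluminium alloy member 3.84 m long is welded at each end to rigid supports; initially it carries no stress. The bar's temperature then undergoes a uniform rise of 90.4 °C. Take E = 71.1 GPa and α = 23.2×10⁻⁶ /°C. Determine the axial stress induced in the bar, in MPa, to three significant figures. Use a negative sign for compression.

-149 MPa

Free thermal expansion αLΔT = 23.2e-6 · 3840 · 90.4 = 8.054 mm.
The walls impose strain ε = −(8.054)/3840 = -2.0973e-03; σ = Eε = 71100 · -2.0973e-03 = -149.1 MPa.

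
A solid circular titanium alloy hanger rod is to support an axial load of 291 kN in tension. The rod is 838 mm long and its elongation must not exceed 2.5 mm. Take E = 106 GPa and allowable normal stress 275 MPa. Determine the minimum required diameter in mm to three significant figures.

Required area A ≥ P/σ_allow = 291000/275 = 1058 mm².
For a solid circular section, d ≥ √(4A/π) = 36.71 mm.
Elongation limit: A ≥ PL/(Eδ_allow) = 291000·838/(106000·2.5) = 920.2 mm² ⇒ d ≥ 34.23 mm.
The stress limit governs.

36.7 mm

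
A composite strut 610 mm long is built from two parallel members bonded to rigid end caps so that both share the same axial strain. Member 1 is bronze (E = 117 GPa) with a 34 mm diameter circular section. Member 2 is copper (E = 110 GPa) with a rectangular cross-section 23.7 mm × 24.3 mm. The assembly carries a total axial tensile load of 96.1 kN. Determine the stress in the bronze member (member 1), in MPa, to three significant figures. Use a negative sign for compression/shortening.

66.3 MPa

A_1 = 907.9 mm².
A_2 = 575.9 mm².
Equal strain + equilibrium ⇒ each member carries load in proportion to AE: A₁E₁ = 106200000 N, A₂E₂ = 63350000 N, ΣAE = 169600000 N.
σ₁ = P·E₁/ΣAE = 96100·117000/169600000 = 66.3 MPa.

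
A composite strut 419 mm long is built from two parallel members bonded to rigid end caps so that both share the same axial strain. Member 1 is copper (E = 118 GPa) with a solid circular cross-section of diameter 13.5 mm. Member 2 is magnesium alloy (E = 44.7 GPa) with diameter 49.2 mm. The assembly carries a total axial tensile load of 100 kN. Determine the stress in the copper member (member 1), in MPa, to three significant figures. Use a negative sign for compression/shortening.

116 MPa

A_1 = 143.1 mm².
A_2 = 1901 mm².
Equal strain + equilibrium ⇒ each member carries load in proportion to AE: A₁E₁ = 16890000 N, A₂E₂ = 84980000 N, ΣAE = 101900000 N.
σ₁ = P·E₁/ΣAE = 100000·118000/101900000 = 115.8 MPa.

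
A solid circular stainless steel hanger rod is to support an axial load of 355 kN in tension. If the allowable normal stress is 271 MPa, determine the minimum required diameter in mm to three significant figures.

Required area A ≥ P/σ_allow = 355000/271 = 1310 mm².
For a solid circular section, d ≥ √(4A/π) = 40.84 mm.

40.8 mm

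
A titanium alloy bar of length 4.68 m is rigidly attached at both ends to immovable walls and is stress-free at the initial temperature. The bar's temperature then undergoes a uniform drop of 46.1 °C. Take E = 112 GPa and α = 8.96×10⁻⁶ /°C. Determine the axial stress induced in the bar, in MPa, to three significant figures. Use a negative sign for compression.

Free thermal expansion αLΔT = 8.96e-6 · 4680 · -46.1 = -1.933 mm.
The walls impose strain ε = −(-1.933)/4680 = 4.1306e-04; σ = Eε = 112000 · 4.1306e-04 = 46.26 MPa.

46.3 MPa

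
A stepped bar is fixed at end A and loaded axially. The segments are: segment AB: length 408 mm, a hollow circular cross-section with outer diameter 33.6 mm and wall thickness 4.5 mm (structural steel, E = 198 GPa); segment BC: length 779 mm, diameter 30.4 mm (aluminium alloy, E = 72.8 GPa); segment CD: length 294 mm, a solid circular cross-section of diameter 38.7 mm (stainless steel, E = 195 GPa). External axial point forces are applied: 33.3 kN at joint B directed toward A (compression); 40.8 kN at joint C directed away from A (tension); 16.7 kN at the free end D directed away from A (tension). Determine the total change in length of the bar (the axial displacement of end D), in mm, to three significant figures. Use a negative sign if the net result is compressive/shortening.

Internal axial forces (sectioning from the free end, tension +): N_CD = 16.7 kN, N_BC = 57.5 kN, N_AB = 24.2 kN.
A_AB = 411.4 mm².
A_BC = 725.8 mm².
A_CD = 1176 mm².
δ_AB = 24200·408/(411.4·198000) = 0.1212 mm
δ_BC = 57500·779/(725.8·72800) = 0.8477 mm
δ_CD = 16700·294/(1176·195000) = 0.02141 mm
δ = Σδ_i = 0.9903 mm.

0.990 mm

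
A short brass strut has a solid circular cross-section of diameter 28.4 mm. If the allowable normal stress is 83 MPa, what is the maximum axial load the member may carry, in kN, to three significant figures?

52.6 kN

A = 633.5 mm².
P_max = σ_allow · A = 83 · 633.5 = 52580 N = 52.58 kN.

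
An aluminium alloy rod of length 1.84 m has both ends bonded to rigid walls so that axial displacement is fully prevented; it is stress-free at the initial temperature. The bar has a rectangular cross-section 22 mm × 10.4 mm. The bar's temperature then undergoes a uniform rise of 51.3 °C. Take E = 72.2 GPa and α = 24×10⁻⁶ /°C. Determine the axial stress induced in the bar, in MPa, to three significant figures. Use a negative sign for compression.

Free thermal expansion αLΔT = 24e-6 · 1840 · 51.3 = 2.265 mm.
The walls impose strain ε = −(2.265)/1840 = -1.2312e-03; σ = Eε = 72200 · -1.2312e-03 = -88.89 MPa.

-88.9 MPa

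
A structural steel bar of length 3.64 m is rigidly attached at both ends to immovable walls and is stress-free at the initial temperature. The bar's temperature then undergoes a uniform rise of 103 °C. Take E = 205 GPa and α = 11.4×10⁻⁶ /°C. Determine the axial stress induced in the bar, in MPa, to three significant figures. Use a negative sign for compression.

Free thermal expansion αLΔT = 11.4e-6 · 3640 · 103 = 4.274 mm.
The walls impose strain ε = −(4.274)/3640 = -1.1742e-03; σ = Eε = 205000 · -1.1742e-03 = -240.7 MPa.

-241 MPa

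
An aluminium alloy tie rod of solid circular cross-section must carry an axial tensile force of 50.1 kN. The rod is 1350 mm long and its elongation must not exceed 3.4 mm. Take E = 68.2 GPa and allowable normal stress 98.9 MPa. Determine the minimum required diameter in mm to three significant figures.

Required area A ≥ P/σ_allow = 50100/98.9 = 506.6 mm².
For a solid circular section, d ≥ √(4A/π) = 25.4 mm.
Elongation limit: A ≥ PL/(Eδ_allow) = 50100·1350/(68200·3.4) = 291.7 mm² ⇒ d ≥ 19.27 mm.
The stress limit governs.

25.4 mm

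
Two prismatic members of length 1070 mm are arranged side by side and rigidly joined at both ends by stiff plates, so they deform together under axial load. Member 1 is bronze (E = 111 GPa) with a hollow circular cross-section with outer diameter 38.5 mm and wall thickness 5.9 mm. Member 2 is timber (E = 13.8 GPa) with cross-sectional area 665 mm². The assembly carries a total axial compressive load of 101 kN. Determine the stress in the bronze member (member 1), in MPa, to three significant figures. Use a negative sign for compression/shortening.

A_1 = 604.3 mm².
Equal strain + equilibrium ⇒ each member carries load in proportion to AE: A₁E₁ = 67070000 N, A₂E₂ = 9177000 N, ΣAE = 76250000 N.
σ₁ = P·E₁/ΣAE = -101000·111000/76250000 = -147 MPa.

-147 MPa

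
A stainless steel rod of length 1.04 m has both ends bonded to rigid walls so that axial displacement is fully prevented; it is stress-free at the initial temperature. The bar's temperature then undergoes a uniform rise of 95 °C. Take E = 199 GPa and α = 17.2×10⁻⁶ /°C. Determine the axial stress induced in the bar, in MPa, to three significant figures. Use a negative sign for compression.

Free thermal expansion αLΔT = 17.2e-6 · 1040 · 95 = 1.699 mm.
The walls impose strain ε = −(1.699)/1040 = -1.6340e-03; σ = Eε = 199000 · -1.6340e-03 = -325.2 MPa.

-325 MPa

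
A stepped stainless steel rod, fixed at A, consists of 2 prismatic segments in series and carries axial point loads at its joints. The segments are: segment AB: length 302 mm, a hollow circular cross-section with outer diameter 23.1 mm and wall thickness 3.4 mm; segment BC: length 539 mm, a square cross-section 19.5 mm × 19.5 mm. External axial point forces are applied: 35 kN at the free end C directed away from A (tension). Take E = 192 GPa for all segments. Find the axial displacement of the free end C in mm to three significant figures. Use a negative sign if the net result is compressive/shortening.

0.520 mm

Internal axial forces (sectioning from the free end, tension +): N_BC = 35 kN, N_AB = 35 kN.
A_AB = 210.4 mm².
A_BC = 380.2 mm².
δ_AB = 35000·302/(210.4·192000) = 0.2616 mm
δ_BC = 35000·539/(380.2·192000) = 0.2584 mm
δ = Σδ_i = 0.52 mm.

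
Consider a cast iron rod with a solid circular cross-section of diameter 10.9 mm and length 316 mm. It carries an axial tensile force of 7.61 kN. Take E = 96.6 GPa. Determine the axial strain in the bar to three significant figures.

A = 93.31 mm².
σ = N/A = 81.55 MPa; ε = σ/E = 81.55/96600 = 8.442e-04.

8.44e-04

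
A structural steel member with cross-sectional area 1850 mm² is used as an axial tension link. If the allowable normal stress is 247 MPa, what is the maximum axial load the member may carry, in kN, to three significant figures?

457 kN

P_max = σ_allow · A = 247 · 1850 = 457000 N = 456.9 kN.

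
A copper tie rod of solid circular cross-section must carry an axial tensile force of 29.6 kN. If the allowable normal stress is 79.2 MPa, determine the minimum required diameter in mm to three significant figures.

Required area A ≥ P/σ_allow = 29600/79.2 = 373.7 mm².
For a solid circular section, d ≥ √(4A/π) = 21.81 mm.

21.8 mm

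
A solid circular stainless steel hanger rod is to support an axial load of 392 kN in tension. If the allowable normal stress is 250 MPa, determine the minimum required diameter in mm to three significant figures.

44.7 mm

Required area A ≥ P/σ_allow = 392000/250 = 1568 mm².
For a solid circular section, d ≥ √(4A/π) = 44.68 mm.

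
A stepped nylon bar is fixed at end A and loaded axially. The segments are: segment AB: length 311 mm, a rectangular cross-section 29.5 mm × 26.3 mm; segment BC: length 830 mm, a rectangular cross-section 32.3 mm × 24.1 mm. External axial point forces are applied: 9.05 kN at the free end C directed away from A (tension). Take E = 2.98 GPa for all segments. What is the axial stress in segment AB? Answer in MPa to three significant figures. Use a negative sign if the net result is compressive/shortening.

Internal axial forces (sectioning from the free end, tension +): N_BC = 9.05 kN, N_AB = 9.05 kN.
A_AB = 775.9 mm².
σ_AB = N_AB/A_AB = 9050/775.9 = 11.66 MPa.

11.7 MPa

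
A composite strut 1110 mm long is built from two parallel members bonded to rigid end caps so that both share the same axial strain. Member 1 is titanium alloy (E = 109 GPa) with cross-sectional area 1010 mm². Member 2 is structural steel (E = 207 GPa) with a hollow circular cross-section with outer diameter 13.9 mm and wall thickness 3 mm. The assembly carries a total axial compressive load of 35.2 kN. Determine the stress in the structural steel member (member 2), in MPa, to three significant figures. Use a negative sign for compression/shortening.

A_2 = 102.7 mm².
Equal strain + equilibrium ⇒ each member carries load in proportion to AE: A₁E₁ = 110100000 N, A₂E₂ = 21270000 N, ΣAE = 131400000 N.
σ₂ = P·E₂/ΣAE = -35200·207000/131400000 = -55.47 MPa.

-55.5 MPa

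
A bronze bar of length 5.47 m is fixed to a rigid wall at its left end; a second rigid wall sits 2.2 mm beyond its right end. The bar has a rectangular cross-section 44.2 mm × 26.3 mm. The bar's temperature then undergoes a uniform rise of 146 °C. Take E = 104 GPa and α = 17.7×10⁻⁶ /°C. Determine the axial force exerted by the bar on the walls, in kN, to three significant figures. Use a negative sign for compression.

Free thermal expansion αLΔT = 17.7e-6 · 5470 · 146 = 14.14 mm.
The walls engage after the gap closes; constrained expansion = 14.14 − 2.2 = 11.94 mm.
The walls impose strain ε = −(11.94)/5470 = -2.1820e-03; σ = Eε = 104000 · -2.1820e-03 = -226.9 MPa.
Wall reaction R = σ·A = -226.9·1162 = -263800 N = -263.8 kN.

-264 kN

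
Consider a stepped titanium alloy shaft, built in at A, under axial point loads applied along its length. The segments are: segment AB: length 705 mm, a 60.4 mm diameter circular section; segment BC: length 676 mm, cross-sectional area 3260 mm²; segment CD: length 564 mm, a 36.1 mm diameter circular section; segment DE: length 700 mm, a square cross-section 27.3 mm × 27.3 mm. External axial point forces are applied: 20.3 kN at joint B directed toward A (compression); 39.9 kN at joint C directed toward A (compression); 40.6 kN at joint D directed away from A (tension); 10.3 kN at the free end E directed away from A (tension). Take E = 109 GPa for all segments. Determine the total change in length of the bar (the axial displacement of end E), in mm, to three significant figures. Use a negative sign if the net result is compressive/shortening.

0.346 mm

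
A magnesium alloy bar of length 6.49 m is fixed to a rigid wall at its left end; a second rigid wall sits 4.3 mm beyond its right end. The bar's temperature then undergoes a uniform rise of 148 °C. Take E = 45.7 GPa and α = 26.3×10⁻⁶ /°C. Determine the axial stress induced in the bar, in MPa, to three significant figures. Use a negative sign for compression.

-148 MPa

Free thermal expansion αLΔT = 26.3e-6 · 6490 · 148 = 25.26 mm.
The walls engage after the gap closes; constrained expansion = 25.26 − 4.3 = 20.96 mm.
The walls impose strain ε = −(20.96)/6490 = -3.2298e-03; σ = Eε = 45700 · -3.2298e-03 = -147.6 MPa.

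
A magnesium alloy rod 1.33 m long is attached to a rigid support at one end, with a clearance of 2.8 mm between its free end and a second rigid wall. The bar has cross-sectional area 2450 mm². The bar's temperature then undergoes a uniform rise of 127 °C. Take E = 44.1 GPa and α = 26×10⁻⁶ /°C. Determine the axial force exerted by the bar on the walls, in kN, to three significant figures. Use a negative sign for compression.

Free thermal expansion αLΔT = 26e-6 · 1330 · 127 = 4.392 mm.
The walls engage after the gap closes; constrained expansion = 4.392 − 2.8 = 1.592 mm.
The walls impose strain ε = −(1.592)/1330 = -1.1967e-03; σ = Eε = 44100 · -1.1967e-03 = -52.78 MPa.
Wall reaction R = σ·A = -52.78·2450 = -129300 N = -129.3 kN.

-129 kN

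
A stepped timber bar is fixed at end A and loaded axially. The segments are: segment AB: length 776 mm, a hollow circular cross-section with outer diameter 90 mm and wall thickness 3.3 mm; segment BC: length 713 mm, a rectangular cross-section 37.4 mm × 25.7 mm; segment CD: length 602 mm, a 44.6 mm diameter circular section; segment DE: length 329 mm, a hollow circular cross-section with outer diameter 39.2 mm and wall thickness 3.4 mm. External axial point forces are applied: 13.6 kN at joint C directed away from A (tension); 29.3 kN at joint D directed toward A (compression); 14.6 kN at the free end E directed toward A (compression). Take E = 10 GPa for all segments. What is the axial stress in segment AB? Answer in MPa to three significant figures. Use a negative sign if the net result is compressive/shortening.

-33.7 MPa

Internal axial forces (sectioning from the free end, tension +): N_DE = -14.6 kN, N_CD = -43.9 kN, N_BC = -30.3 kN, N_AB = -30.3 kN.
A_AB = 898.8 mm².
σ_AB = N_AB/A_AB = -30300/898.8 = -33.71 MPa.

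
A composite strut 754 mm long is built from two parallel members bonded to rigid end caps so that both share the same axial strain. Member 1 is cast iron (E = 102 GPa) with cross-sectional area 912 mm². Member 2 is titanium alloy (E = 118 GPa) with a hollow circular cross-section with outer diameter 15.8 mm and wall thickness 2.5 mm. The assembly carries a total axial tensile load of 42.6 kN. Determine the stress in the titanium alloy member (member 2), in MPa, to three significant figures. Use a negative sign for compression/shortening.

A_2 = 104.5 mm².
Equal strain + equilibrium ⇒ each member carries load in proportion to AE: A₁E₁ = 93020000 N, A₂E₂ = 12330000 N, ΣAE = 105400000 N.
σ₂ = P·E₂/ΣAE = 42600·118000/105400000 = 47.72 MPa.

47.7 MPa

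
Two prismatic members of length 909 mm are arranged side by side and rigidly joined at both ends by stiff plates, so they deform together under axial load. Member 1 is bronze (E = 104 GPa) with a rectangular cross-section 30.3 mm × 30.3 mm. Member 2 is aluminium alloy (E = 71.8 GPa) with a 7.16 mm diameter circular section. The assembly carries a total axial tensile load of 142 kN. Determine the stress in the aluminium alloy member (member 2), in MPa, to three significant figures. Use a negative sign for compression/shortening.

A_1 = 918.1 mm².
A_2 = 40.26 mm².
Equal strain + equilibrium ⇒ each member carries load in proportion to AE: A₁E₁ = 95480000 N, A₂E₂ = 2891000 N, ΣAE = 98370000 N.
σ₂ = P·E₂/ΣAE = 142000·71800/98370000 = 103.6 MPa.

104 MPa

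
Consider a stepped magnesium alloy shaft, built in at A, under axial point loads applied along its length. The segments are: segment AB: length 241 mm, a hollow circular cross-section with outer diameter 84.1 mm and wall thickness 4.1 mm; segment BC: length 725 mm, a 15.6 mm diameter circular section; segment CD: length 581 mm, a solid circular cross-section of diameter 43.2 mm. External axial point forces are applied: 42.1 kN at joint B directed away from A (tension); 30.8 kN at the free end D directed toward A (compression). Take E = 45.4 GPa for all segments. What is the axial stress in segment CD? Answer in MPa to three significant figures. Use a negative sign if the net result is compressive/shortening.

-21.0 MPa

Internal axial forces (sectioning from the free end, tension +): N_CD = -30.8 kN, N_BC = -30.8 kN, N_AB = 11.3 kN.
A_CD = 1466 mm².
σ_CD = N_CD/A_CD = -30800/1466 = -21.01 MPa.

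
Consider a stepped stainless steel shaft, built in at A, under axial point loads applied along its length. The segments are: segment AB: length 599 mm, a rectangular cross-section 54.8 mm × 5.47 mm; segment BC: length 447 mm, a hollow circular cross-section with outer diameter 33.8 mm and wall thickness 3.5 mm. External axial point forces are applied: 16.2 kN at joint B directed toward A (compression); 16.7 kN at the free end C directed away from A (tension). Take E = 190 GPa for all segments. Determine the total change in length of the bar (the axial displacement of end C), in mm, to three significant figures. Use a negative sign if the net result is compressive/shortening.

Internal axial forces (sectioning from the free end, tension +): N_BC = 16.7 kN, N_AB = 0.5 kN.
A_AB = 299.8 mm².
A_BC = 333.2 mm².
δ_AB = 500·599/(299.8·190000) = 0.005259 mm
δ_BC = 16700·447/(333.2·190000) = 0.1179 mm
δ = Σδ_i = 0.1232 mm.

0.123 mm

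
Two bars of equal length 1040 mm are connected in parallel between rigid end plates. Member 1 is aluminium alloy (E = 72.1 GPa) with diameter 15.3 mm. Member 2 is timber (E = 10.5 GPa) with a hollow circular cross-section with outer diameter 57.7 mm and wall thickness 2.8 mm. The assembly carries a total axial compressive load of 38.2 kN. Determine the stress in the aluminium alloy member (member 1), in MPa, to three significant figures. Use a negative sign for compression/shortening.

-150 MPa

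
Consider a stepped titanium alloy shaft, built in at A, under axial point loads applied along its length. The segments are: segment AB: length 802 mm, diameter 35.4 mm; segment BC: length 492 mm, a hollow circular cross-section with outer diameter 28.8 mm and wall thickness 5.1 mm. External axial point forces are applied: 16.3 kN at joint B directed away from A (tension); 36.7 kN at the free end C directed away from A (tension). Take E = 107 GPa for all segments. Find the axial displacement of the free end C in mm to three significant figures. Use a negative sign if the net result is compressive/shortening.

Internal axial forces (sectioning from the free end, tension +): N_BC = 36.7 kN, N_AB = 53 kN.
A_AB = 984.2 mm².
A_BC = 379.7 mm².
δ_AB = 53000·802/(984.2·107000) = 0.4036 mm
δ_BC = 36700·492/(379.7·107000) = 0.4444 mm
δ = Σδ_i = 0.848 mm.

0.848 mm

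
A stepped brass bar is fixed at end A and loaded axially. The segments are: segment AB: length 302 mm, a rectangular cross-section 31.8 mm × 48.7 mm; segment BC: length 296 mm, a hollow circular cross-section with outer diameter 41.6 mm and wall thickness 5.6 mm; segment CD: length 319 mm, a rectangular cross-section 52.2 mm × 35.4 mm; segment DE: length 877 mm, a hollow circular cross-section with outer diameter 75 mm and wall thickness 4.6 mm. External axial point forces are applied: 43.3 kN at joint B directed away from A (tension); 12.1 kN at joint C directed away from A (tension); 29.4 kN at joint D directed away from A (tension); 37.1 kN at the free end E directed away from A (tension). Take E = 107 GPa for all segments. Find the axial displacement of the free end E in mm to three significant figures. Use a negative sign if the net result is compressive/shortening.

Internal axial forces (sectioning from the free end, tension +): N_DE = 37.1 kN, N_CD = 66.5 kN, N_BC = 78.6 kN, N_AB = 121.9 kN.
A_AB = 1549 mm².
A_BC = 633.3 mm².
A_CD = 1848 mm².
A_DE = 1017 mm².
δ_AB = 121900·302/(1549·107000) = 0.2222 mm
δ_BC = 78600·296/(633.3·107000) = 0.3433 mm
δ_CD = 66500·319/(1848·107000) = 0.1073 mm
δ_DE = 37100·877/(1017·107000) = 0.2989 mm
δ = Σδ_i = 0.9717 mm.

0.972 mm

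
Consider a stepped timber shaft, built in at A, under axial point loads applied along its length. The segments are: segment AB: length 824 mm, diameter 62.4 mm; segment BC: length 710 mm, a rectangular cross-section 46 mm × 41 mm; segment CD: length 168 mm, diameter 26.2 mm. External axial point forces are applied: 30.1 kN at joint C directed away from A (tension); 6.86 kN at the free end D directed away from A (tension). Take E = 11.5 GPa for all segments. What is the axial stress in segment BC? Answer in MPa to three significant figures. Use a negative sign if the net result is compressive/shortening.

19.6 MPa

Internal axial forces (sectioning from the free end, tension +): N_CD = 6.86 kN, N_BC = 36.96 kN, N_AB = 36.96 kN.
A_BC = 1886 mm².
σ_BC = N_BC/A_BC = 36960/1886 = 19.6 MPa.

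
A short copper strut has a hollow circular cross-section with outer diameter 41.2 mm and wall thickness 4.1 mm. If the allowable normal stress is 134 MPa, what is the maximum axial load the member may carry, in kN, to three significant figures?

64.0 kN

A = 477.9 mm².
P_max = σ_allow · A = 134 · 477.9 = 64030 N = 64.03 kN.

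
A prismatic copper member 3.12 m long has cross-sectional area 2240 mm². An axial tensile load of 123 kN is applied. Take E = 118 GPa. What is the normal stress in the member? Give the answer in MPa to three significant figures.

σ = N/A = 123000/2240 = 54.91 MPa.

54.9 MPa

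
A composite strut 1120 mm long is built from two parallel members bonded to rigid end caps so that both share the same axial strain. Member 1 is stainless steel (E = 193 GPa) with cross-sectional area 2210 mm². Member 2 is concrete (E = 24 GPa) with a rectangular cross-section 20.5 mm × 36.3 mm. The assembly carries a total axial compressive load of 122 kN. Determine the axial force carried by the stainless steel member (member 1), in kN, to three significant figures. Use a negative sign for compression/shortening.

-117 kN

A_2 = 744.1 mm².
Equal strain + equilibrium ⇒ each member carries load in proportion to AE: A₁E₁ = 426500000 N, A₂E₂ = 17860000 N, ΣAE = 444400000 N.
F₁ = P·A₁E₁/ΣAE = -122000·426500000/444400000 = -117100 N.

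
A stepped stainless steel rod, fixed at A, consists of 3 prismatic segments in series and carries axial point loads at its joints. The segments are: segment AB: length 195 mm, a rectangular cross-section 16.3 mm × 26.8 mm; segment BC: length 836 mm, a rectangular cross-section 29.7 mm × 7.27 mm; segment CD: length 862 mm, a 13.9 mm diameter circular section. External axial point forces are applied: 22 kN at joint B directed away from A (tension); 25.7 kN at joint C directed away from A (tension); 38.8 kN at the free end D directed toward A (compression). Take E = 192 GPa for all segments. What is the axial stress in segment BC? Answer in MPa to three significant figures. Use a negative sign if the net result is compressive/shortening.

-60.7 MPa

Internal axial forces (sectioning from the free end, tension +): N_CD = -38.8 kN, N_BC = -13.1 kN, N_AB = 8.9 kN.
A_BC = 215.9 mm².
σ_BC = N_BC/A_BC = -13100/215.9 = -60.67 MPa.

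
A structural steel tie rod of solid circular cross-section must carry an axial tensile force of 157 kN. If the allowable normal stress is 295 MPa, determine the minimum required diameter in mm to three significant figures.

Required area A ≥ P/σ_allow = 157000/295 = 532.2 mm².
For a solid circular section, d ≥ √(4A/π) = 26.03 mm.

26.0 mm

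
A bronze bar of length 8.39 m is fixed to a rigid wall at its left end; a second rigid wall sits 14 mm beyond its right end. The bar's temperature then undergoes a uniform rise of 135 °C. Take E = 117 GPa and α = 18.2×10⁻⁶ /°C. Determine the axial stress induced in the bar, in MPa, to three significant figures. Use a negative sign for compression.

Free thermal expansion αLΔT = 18.2e-6 · 8390 · 135 = 20.61 mm.
The walls engage after the gap closes; constrained expansion = 20.61 − 14 = 6.614 mm.
The walls impose strain ε = −(6.614)/8390 = -7.8835e-04; σ = Eε = 117000 · -7.8835e-04 = -92.24 MPa.

-92.2 MPa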